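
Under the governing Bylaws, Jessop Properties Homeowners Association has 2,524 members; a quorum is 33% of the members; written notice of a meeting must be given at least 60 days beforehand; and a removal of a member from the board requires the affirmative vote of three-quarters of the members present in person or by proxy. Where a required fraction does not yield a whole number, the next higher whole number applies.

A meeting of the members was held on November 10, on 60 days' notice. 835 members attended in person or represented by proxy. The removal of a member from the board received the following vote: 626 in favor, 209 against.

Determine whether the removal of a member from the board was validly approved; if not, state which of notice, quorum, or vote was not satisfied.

Invalid — vote requirement not satisfied.

Notice: 60 days given; 60 required. Satisfied.
Quorum: 33% of 2,524 = 832.92, rounded up to 833; 835 present. Satisfied.
Vote: requires three-fourths of those present (835); 3/4 of 835 = 626.25, rounded up to 627, so 627 needed; 626 in favor. Not satisfied.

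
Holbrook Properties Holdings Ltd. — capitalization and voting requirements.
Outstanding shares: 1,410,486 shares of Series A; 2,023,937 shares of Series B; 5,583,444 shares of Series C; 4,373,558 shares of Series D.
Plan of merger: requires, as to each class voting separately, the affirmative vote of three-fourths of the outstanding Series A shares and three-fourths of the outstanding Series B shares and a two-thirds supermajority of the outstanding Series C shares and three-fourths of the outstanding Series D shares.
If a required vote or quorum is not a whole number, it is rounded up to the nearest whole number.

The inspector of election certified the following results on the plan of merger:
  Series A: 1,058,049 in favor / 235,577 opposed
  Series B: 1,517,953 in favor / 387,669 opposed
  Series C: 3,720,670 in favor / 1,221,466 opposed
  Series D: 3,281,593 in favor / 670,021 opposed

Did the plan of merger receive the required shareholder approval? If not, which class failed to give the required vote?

Not approved — the Series C shares did not give the required vote.

Series A: 3/4 of 1410486 = 1057864.50, rounded up to 1057865; 1,057,865 required, 1,058,049 in favor — approved.
Series B: 3/4 of 2023937 = 1517952.75, rounded up to 1517953; 1,517,953 required, 1,517,953 in favor — approved.
Series C: 2/3 of 5583444 = 3722296; 3,722,296 required, 3,720,670 in favor — not approved.
Series D: 3/4 of 4373558 = 3280168.50, rounded up to 3280169; 3,280,169 required, 3,281,593 in favor — approved.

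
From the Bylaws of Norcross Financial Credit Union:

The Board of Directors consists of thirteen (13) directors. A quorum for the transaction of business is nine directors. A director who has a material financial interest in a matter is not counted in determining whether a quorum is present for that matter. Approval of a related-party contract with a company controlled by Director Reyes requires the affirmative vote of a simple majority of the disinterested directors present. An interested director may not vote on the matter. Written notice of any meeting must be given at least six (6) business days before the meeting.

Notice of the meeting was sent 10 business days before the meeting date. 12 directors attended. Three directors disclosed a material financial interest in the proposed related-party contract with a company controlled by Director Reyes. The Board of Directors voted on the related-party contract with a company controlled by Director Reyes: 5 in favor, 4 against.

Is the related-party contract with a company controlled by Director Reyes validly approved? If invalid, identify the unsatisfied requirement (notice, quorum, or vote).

Notice: 10 business days given; 6 required (10 ≥ 6). Satisfied.
Quorum: 12 present, but the 3 interested directors do not count, leaving 9. Quorum is 9. Satisfied.
Vote: the related-party contract with a company controlled by Director Reyes requires a majority of the disinterested directors present (12 − 3 = 9). A majority of 9 is 5, so 5 affirmative votes are needed; 5 voted in favor. Satisfied.

Valid — all requirements satisfied.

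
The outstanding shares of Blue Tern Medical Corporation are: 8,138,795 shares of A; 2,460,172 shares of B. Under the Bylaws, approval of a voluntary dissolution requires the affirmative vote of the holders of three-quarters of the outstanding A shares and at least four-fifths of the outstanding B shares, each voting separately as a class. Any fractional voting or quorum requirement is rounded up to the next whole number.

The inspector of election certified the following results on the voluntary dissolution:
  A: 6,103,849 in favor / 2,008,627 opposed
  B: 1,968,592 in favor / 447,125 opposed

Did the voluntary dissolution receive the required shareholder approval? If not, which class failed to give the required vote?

A: 3/4 of 8138795 = 6104096.25, rounded up to 6104097; 6,104,097 required, 6,103,849 in favor — not approved.
B: 4/5 of 2460172 = 1968137.60, rounded up to 1968138; 1,968,138 required, 1,968,592 in favor — approved.

Not approved — the A shares did not give the required vote.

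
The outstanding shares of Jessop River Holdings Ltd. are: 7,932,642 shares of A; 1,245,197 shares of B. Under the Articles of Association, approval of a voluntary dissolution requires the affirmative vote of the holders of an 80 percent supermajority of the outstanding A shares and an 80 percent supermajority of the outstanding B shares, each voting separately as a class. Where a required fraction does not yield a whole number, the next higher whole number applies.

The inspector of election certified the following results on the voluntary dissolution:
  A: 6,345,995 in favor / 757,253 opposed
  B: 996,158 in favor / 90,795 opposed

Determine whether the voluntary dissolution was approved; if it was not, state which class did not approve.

A: 4/5 of 7932642 = 6346113.60, rounded up to 6346114; 6,346,114 required, 6,345,995 in favor — not approved.
B: 4/5 of 1245197 = 996157.60, rounded up to 996158; 996,158 required, 996,158 in favor — approved.

Not approved — the A shares did not give the required vote.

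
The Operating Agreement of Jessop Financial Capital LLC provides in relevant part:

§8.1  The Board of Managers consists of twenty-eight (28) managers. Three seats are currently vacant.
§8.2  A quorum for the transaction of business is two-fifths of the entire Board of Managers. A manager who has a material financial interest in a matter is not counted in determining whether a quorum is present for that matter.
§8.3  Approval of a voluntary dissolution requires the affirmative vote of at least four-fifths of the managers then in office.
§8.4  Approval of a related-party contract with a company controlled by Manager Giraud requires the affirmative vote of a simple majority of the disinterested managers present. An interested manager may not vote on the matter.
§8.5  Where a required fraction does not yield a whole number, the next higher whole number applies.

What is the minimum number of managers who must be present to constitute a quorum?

2/5 of 28 = 11.20, rounded up to 12.

12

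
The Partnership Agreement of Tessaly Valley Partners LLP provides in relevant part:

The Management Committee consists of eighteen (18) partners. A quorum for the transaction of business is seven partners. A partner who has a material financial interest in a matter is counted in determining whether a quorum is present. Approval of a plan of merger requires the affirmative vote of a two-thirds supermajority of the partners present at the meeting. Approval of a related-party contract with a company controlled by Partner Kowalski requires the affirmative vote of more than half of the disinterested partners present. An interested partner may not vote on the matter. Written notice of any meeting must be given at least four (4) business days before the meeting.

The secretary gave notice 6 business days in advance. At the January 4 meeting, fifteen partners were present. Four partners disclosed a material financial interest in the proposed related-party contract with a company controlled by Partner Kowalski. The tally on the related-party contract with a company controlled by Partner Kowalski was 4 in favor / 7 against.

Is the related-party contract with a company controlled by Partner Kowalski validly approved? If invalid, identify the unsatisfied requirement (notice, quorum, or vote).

Notice: 6 business days given; 4 required (6 ≥ 4). Satisfied.
Quorum: 15 present (interested partners count toward quorum); quorum is 7. Satisfied.
Vote: the related-party contract with a company controlled by Partner Kowalski requires a majority of the disinterested partners present (15 − 4 = 11). A majority of 11 is 6, so 6 affirmative votes are needed; 4 voted in favor. Not satisfied.

Invalid — vote requirement not satisfied.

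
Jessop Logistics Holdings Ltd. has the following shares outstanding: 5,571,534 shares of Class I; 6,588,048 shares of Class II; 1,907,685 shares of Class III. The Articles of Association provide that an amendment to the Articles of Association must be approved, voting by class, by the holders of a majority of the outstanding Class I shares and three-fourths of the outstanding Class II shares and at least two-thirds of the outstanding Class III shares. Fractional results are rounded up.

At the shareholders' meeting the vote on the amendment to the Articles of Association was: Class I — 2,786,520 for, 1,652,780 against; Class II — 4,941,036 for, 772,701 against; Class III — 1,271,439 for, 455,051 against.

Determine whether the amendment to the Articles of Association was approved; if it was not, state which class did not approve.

Not approved — the Class III shares did not give the required vote.

Class I: a majority of 5571534 is 2785768; 2,785,768 required, 2,786,520 in favor — approved.
Class II: 3/4 of 6588048 = 4941036; 4,941,036 required, 4,941,036 in favor — approved.
Class III: 2/3 of 1907685 = 1271790; 1,271,790 required, 1,271,439 in favor — not approved.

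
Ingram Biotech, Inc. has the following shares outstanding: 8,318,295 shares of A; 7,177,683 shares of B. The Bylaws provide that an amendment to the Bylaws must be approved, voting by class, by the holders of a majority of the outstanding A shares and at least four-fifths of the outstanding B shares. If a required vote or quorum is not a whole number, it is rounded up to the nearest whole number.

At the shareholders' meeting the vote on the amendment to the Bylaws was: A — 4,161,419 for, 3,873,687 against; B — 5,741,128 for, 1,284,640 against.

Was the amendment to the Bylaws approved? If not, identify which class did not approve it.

Not approved — the B shares did not give the required vote.

A: a majority of 8318295 is 4159148; 4,159,148 required, 4,161,419 in favor — approved.
B: 4/5 of 7177683 = 5742146.40, rounded up to 5742147; 5,742,147 required, 5,741,128 in favor — not approved.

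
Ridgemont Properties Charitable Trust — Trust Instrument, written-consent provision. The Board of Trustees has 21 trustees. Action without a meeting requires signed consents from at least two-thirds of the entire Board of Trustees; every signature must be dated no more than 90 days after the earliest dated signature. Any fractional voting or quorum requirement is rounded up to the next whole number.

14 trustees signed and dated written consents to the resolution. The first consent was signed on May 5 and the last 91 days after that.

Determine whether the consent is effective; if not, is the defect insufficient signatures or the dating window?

Not effective — dating-window requirement not satisfied.

Signatures required: at least two-thirds of 21 — 2/3 of 21 = 14, so 14 needed; 14 signed. Sufficient.
Dating window: the latest signature is 91 days after the earliest; the limit is 90 days. Outside the window.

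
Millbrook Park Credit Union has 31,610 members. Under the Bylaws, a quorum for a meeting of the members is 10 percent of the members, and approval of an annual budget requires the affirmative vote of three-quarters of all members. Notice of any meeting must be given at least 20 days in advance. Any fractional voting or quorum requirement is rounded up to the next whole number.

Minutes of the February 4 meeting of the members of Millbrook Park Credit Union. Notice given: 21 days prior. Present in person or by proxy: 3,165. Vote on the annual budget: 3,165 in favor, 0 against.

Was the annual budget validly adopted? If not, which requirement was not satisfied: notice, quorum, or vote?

Invalid — vote requirement not satisfied.

Notice: 21 days given; 20 required. Satisfied.
Quorum: 10% of 31,610 = 3,161; 3,165 present. Satisfied.
Vote: requires three-fourths of all members (31,610); 3/4 of 31610 = 23707.50, rounded up to 23708, so 23,708 needed; 3,165 in favor. Not satisfied.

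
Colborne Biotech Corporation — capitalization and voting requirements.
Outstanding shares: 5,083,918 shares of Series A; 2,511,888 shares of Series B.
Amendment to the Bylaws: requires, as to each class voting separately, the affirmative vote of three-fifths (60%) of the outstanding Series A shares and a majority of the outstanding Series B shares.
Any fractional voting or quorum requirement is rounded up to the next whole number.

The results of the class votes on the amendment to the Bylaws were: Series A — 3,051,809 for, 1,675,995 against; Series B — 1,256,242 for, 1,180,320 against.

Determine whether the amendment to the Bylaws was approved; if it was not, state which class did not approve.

Approved — every class gave the required vote.

Series A: 3/5 of 5083918 = 3050350.80, rounded up to 3050351; 3,050,351 required, 3,051,809 in favor — approved.
Series B: a majority of 2511888 is 1255945; 1,255,945 required, 1,256,242 in favor — approved.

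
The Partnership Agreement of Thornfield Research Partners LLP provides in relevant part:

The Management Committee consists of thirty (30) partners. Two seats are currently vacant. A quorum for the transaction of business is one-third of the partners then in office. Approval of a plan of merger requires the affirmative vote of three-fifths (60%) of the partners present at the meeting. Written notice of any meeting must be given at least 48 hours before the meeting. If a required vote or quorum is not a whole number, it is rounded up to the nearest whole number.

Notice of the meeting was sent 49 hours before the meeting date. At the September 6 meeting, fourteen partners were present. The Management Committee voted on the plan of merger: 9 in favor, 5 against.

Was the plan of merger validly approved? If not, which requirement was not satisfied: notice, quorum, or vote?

Valid — all requirements satisfied.

Notice: 49 hours given; 48 required (49 ≥ 48). Satisfied.
Quorum: 14 present; quorum is 10. Satisfied.
Vote: the plan of merger requires three-fifths of the partners present (14). 3/5 of 14 = 8.40, rounded up to 9, so 9 affirmative votes are needed; 9 voted in favor. Satisfied.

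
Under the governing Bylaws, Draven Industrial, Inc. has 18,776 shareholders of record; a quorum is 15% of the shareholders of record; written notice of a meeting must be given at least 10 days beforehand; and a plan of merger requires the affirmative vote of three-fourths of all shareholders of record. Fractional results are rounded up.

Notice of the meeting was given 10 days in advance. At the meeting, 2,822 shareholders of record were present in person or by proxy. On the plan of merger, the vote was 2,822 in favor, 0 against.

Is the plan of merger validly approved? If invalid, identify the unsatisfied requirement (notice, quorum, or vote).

Invalid — vote requirement not satisfied.

Notice: 10 days given; 10 required. Satisfied.
Quorum: 15% of 18,776 = 2,816.40, rounded up to 2,817; 2,822 present. Satisfied.
Vote: requires three-fourths of all shareholders of record (18,776); 3/4 of 18776 = 14082, so 14,082 needed; 2,822 in favor. Not satisfied.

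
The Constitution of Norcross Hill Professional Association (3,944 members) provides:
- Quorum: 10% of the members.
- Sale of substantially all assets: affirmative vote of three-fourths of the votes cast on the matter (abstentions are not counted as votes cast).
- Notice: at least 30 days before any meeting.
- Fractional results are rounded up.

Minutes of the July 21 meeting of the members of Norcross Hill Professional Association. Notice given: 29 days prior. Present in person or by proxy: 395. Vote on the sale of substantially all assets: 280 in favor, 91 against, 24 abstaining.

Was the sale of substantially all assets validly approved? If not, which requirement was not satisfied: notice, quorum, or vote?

Notice: 29 days given; 30 required. Not satisfied.
Quorum: 10% of 3,944 = 394.40, rounded up to 395; 395 present. Satisfied.
Vote: requires three-fourths of the votes cast (395 − 24 abstaining = 371); 3/4 of 371 = 278.25, rounded up to 279, so 279 needed; 280 in favor. Satisfied.

Invalid — notice requirement not satisfied.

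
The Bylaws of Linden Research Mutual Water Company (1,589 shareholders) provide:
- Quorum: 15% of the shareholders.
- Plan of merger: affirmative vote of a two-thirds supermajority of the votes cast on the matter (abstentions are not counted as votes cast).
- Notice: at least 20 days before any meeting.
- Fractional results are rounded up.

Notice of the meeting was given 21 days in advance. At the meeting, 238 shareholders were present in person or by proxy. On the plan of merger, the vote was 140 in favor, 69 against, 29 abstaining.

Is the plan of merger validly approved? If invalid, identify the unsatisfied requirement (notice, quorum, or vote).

Invalid — quorum requirement not satisfied.

Notice: 21 days given; 20 required. Satisfied.
Quorum: 15% of 1,589 = 238.35, rounded up to 239; 238 present. Not satisfied.
Vote: requires two-thirds of the votes cast (238 − 29 abstaining = 209); 2/3 of 209 = 139.33, rounded up to 140, so 140 needed; 140 in favor. Satisfied.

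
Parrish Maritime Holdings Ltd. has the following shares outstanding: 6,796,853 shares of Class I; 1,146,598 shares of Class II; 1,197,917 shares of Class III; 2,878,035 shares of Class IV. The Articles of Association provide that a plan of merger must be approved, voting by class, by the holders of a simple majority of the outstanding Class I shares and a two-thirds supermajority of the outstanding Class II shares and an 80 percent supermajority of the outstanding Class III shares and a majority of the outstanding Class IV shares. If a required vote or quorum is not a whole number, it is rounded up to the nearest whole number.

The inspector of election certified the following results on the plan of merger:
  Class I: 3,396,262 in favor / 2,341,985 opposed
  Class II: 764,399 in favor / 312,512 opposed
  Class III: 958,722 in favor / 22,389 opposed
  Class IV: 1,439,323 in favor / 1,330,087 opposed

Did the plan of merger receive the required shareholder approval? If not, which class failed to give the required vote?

Not approved — the Class I shares did not give the required vote.

Class I: a majority of 6796853 is 3398427; 3,398,427 required, 3,396,262 in favor — not approved.
Class II: 2/3 of 1146598 = 764398.67, rounded up to 764399; 764,399 required, 764,399 in favor — approved.
Class III: 4/5 of 1197917 = 958333.60, rounded up to 958334; 958,334 required, 958,722 in favor — approved.
Class IV: a majority of 2878035 is 1439018; 1,439,018 required, 1,439,323 in favor — approved.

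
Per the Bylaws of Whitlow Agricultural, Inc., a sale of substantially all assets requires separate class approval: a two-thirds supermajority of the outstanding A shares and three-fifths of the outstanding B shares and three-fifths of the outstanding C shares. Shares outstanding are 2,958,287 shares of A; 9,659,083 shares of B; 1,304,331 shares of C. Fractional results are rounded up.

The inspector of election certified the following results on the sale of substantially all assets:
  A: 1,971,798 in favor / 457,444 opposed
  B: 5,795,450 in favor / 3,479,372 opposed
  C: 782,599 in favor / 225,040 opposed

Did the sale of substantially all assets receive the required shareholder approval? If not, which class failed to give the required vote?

A: 2/3 of 2958287 = 1972191.33, rounded up to 1972192; 1,972,192 required, 1,971,798 in favor — not approved.
B: 3/5 of 9659083 = 5795449.80, rounded up to 5795450; 5,795,450 required, 5,795,450 in favor — approved.
C: 3/5 of 1304331 = 782598.60, rounded up to 782599; 782,599 required, 782,599 in favor — approved.

Not approved — the A shares did not give the required vote.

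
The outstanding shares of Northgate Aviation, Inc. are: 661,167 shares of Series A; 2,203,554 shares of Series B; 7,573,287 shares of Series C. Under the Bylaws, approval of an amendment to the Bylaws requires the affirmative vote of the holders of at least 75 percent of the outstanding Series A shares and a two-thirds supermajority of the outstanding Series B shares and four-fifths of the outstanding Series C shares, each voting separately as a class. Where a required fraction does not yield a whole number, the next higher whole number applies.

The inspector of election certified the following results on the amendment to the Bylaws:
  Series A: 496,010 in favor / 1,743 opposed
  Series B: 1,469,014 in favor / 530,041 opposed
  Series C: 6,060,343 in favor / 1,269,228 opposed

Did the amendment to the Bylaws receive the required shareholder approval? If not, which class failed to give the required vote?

Not approved — the Series B shares did not give the required vote.

Series A: 3/4 of 661167 = 495875.25, rounded up to 495876; 495,876 required, 496,010 in favor — approved.
Series B: 2/3 of 2203554 = 1469036; 1,469,036 required, 1,469,014 in favor — not approved.
Series C: 4/5 of 7573287 = 6058629.60, rounded up to 6058630; 6,058,630 required, 6,060,343 in favor — approved.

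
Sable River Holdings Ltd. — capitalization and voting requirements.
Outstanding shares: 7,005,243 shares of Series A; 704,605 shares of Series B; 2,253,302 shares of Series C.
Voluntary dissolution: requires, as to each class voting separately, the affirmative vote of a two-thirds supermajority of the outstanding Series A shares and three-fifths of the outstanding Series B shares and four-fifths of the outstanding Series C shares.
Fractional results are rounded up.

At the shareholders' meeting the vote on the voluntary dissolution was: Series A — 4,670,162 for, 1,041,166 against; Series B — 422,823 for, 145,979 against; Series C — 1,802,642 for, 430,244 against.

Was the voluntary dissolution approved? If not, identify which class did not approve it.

Approved — every class gave the required vote.

Series A: 2/3 of 7005243 = 4670162; 4,670,162 required, 4,670,162 in favor — approved.
Series B: 3/5 of 704605 = 422763; 422,763 required, 422,823 in favor — approved.
Series C: 4/5 of 2253302 = 1802641.60, rounded up to 1802642; 1,802,642 required, 1,802,642 in favor — approved.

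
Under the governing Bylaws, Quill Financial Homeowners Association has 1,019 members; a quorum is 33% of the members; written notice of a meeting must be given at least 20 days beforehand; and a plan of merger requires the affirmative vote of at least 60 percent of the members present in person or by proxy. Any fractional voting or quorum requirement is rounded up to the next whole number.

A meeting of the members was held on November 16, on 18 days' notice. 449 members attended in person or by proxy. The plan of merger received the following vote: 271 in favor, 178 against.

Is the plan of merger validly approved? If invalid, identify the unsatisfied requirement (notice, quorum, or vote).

Notice: 18 days given; 20 required. Not satisfied.
Quorum: 33% of 1,019 = 336.27, rounded up to 337; 449 present. Satisfied.
Vote: requires three-fifths of those present (449); 3/5 of 449 = 269.40, rounded up to 270, so 270 needed; 271 in favor. Satisfied.

Invalid — notice requirement not satisfied.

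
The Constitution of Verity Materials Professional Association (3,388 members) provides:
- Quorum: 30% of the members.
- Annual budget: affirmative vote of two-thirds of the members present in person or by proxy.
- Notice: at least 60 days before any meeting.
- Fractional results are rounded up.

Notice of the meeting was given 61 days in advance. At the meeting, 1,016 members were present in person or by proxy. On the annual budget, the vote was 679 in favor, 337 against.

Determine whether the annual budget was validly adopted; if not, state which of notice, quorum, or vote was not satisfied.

Invalid — quorum requirement not satisfied.

Notice: 61 days given; 60 required. Satisfied.
Quorum: 30% of 3,388 = 1,016.40, rounded up to 1,017; 1,016 present. Not satisfied.
Vote: requires two-thirds of those present (1,016); 2/3 of 1016 = 677.33, rounded up to 678, so 678 needed; 679 in favor. Satisfied.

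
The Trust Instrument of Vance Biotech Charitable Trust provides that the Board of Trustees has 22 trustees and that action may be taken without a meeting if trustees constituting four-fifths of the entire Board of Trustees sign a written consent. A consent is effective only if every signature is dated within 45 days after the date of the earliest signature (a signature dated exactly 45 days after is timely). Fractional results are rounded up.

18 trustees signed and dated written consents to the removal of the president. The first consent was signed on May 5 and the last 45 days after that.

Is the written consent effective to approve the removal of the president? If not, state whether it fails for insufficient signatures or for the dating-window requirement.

Effective — both the signature and dating-window requirements are satisfied.

Signatures required: four-fifths of 22 — 4/5 of 22 = 17.60, rounded up to 18, so 18 needed; 18 signed. Sufficient.
Dating window: the latest signature is 45 days after the earliest; the limit is 45 days. Within the window.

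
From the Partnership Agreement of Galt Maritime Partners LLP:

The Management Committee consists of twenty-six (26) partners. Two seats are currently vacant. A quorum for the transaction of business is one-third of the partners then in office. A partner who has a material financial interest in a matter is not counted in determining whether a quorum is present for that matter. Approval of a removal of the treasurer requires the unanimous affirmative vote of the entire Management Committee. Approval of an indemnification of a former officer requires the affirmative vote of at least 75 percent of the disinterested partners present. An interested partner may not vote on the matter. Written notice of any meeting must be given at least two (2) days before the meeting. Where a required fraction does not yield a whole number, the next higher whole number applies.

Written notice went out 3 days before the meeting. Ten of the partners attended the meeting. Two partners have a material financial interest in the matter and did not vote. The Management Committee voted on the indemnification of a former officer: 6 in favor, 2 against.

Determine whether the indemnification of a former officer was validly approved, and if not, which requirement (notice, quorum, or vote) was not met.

Notice: 3 days given; 2 required (3 ≥ 2). Satisfied.
Quorum: 10 present, but the 2 interested partners do not count, leaving 8. Quorum is 8. Satisfied.
Vote: the indemnification of a former officer requires three-fourths of the disinterested partners present (10 − 2 = 8). 3/4 of 8 = 6, so 6 affirmative votes are needed; 6 voted in favor. Satisfied.

Valid — all requirements satisfied.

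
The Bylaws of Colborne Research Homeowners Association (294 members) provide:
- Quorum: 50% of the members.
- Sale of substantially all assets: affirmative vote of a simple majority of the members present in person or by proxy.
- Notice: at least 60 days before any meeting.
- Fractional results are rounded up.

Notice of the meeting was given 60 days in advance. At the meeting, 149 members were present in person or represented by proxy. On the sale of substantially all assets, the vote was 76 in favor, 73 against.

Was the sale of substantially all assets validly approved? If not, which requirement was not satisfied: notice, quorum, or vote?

Valid — all requirements satisfied.

Notice: 60 days given; 60 required. Satisfied.
Quorum: 50% of 294 = 147; 149 present. Satisfied.
Vote: requires a majority of those present (149); a majority of 149 is 75, so 75 needed; 76 in favor. Satisfied.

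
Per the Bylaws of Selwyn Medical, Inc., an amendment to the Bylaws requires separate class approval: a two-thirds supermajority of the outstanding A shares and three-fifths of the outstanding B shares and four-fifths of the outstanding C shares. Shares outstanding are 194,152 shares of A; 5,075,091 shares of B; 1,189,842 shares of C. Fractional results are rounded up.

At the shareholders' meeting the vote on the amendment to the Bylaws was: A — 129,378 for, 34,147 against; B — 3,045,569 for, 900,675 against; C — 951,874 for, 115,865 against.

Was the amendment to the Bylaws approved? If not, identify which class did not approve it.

Not approved — the A shares did not give the required vote.

A: 2/3 of 194152 = 129434.67, rounded up to 129435; 129,435 required, 129,378 in favor — not approved.
B: 3/5 of 5075091 = 3045054.60, rounded up to 3045055; 3,045,055 required, 3,045,569 in favor — approved.
C: 4/5 of 1189842 = 951873.60, rounded up to 951874; 951,874 required, 951,874 in favor — approved.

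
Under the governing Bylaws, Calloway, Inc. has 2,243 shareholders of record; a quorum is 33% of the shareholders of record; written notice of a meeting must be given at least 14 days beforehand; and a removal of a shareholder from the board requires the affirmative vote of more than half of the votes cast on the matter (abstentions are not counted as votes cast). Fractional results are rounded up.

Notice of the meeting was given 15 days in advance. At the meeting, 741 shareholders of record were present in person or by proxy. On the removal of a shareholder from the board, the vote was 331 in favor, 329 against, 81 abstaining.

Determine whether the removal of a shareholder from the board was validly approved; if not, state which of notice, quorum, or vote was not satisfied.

Valid — all requirements satisfied.

Notice: 15 days given; 14 required. Satisfied.
Quorum: 33% of 2,243 = 740.19, rounded up to 741; 741 present. Satisfied.
Vote: requires a majority of the votes cast (741 − 81 abstaining = 660); a majority of 660 is 331, so 331 needed; 331 in favor. Satisfied.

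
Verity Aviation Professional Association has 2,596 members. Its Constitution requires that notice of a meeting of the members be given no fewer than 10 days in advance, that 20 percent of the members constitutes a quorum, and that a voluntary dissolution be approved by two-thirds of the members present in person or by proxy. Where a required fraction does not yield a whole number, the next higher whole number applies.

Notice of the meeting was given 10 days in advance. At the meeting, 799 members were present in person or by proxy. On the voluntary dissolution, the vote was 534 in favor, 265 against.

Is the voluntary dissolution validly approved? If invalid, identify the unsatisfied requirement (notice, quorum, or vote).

Valid — all requirements satisfied.

Notice: 10 days given; 10 required. Satisfied.
Quorum: 20% of 2,596 = 519.20, rounded up to 520; 799 present. Satisfied.
Vote: requires two-thirds of those present (799); 2/3 of 799 = 532.67, rounded up to 533, so 533 needed; 534 in favor. Satisfied.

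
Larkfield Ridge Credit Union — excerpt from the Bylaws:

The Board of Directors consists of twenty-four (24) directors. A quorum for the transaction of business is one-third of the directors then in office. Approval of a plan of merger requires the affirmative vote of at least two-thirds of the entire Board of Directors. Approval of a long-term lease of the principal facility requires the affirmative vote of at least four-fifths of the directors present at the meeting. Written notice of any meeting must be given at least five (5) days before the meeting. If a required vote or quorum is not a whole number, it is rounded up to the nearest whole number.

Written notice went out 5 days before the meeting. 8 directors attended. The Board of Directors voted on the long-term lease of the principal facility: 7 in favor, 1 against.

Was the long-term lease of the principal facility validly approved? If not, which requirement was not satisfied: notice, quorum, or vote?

Notice: 5 days given; 5 required (5 ≥ 5). Satisfied.
Quorum: 8 present; quorum is 8. Satisfied.
Vote: the long-term lease of the principal facility requires four-fifths of the directors present (8). 4/5 of 8 = 6.40, rounded up to 7, so 7 affirmative votes are needed; 7 voted in favor. Satisfied.

Valid — all requirements satisfied.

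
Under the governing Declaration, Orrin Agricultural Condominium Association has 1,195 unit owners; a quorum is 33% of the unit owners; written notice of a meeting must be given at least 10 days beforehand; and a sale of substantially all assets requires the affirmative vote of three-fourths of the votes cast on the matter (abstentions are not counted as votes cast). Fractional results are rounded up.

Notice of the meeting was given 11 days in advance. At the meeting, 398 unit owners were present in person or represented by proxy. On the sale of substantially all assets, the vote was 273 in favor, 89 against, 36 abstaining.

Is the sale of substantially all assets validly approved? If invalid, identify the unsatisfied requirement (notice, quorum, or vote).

Valid — all requirements satisfied.

Notice: 11 days given; 10 required. Satisfied.
Quorum: 33% of 1,195 = 394.35, rounded up to 395; 398 present. Satisfied.
Vote: requires three-fourths of the votes cast (398 − 36 abstaining = 362); 3/4 of 362 = 271.50, rounded up to 272, so 272 needed; 273 in favor. Satisfied.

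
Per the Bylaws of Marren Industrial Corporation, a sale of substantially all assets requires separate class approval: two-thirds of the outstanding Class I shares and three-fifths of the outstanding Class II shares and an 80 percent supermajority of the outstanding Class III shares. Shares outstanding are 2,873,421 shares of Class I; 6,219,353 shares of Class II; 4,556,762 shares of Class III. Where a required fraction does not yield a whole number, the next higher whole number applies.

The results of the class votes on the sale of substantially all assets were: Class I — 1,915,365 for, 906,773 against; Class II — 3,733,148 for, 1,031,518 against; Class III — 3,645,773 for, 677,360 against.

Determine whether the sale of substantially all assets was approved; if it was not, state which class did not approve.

Not approved — the Class I shares did not give the required vote.

Class I: 2/3 of 2873421 = 1915614; 1,915,614 required, 1,915,365 in favor — not approved.
Class II: 3/5 of 6219353 = 3731611.80, rounded up to 3731612; 3,731,612 required, 3,733,148 in favor — approved.
Class III: 4/5 of 4556762 = 3645409.60, rounded up to 3645410; 3,645,410 required, 3,645,773 in favor — approved.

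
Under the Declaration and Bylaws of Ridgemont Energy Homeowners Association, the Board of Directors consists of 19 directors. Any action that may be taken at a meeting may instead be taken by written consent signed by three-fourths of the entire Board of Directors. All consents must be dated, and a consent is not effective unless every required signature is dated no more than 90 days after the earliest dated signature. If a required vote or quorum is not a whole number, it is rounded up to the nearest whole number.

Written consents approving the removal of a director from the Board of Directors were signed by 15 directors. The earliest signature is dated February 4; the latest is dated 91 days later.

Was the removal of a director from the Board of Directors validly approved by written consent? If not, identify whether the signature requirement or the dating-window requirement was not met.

Signatures required: three-fourths of 19 — 3/4 of 19 = 14.25, rounded up to 15, so 15 needed; 15 signed. Sufficient.
Dating window: the latest signature is 91 days after the earliest; the limit is 90 days. Outside the window.

Not effective — dating-window requirement not satisfied.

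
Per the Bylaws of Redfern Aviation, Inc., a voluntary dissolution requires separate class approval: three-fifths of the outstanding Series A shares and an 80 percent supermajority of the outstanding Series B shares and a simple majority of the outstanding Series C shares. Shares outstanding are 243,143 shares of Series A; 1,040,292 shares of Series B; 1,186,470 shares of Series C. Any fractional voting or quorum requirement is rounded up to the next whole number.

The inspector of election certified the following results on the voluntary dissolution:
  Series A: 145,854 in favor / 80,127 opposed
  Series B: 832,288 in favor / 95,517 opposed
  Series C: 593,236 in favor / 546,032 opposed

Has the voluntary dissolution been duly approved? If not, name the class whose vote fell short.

Series A: 3/5 of 243143 = 145885.80, rounded up to 145886; 145,886 required, 145,854 in favor — not approved.
Series B: 4/5 of 1040292 = 832233.60, rounded up to 832234; 832,234 required, 832,288 in favor — approved.
Series C: a majority of 1186470 is 593236; 593,236 required, 593,236 in favor — approved.

Not approved — the Series A shares did not give the required vote.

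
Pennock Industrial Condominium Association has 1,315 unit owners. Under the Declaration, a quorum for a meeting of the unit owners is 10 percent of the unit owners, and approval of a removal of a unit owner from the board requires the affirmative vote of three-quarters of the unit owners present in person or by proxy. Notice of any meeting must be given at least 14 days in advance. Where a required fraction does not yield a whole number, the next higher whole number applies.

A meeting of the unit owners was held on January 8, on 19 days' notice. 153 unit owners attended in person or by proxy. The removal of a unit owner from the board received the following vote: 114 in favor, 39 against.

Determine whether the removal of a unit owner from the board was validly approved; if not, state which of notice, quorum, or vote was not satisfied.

Invalid — vote requirement not satisfied.

Notice: 19 days given; 14 required. Satisfied.
Quorum: 10% of 1,315 = 131.50, rounded up to 132; 153 present. Satisfied.
Vote: requires three-fourths of those present (153); 3/4 of 153 = 114.75, rounded up to 115, so 115 needed; 114 in favor. Not satisfied.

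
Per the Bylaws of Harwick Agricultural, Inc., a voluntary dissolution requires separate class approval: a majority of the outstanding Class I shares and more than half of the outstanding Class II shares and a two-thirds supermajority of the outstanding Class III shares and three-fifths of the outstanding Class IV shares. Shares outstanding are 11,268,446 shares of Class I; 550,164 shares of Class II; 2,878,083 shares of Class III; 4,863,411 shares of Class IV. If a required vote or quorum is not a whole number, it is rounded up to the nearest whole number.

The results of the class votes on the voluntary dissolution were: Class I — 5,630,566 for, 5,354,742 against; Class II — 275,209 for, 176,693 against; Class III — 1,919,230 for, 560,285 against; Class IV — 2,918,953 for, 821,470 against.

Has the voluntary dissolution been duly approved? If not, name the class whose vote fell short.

Not approved — the Class I shares did not give the required vote.

Class I: a majority of 11268446 is 5634224; 5,634,224 required, 5,630,566 in favor — not approved.
Class II: a majority of 550164 is 275083; 275,083 required, 275,209 in favor — approved.
Class III: 2/3 of 2878083 = 1918722; 1,918,722 required, 1,919,230 in favor — approved.
Class IV: 3/5 of 4863411 = 2918046.60, rounded up to 2918047; 2,918,047 required, 2,918,953 in favor — approved.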